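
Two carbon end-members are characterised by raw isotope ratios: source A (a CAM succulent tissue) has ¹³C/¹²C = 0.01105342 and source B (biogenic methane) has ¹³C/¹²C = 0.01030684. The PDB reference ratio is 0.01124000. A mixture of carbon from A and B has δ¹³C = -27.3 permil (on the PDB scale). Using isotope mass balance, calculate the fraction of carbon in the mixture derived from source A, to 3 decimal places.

δ_A = (0.01105342/0.01124000 − 1)×1000 = (0.983400 − 1)×1000 = -16.600 permil
δ_B = (0.01030684/0.01124000 − 1)×1000 = (0.916979 − 1)×1000 = -83.021 permil
f_A = (δ_mix − δ_B)/(δ_A − δ_B) = (-27.3 − (-83.021))/(-16.600 − (-83.021))
f_A = 55.721 / 66.422 = 0.8389

0.839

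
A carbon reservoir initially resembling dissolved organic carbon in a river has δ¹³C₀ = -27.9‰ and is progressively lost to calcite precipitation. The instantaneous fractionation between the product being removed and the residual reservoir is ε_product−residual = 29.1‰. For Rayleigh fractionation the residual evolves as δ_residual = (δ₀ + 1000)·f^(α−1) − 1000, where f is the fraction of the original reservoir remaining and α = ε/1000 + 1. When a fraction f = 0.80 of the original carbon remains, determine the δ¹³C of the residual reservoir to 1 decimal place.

-34.2‰

Rayleigh residual: δ_res = (δ₀ + 1000)·f^(α−1) − 1000
α = ε/1000 + 1 = 1.02910, so α − 1 = 0.02910
f^(α−1) = 0.80^(0.02910) = 0.993528
δ_res = (-27.9 + 1000) × 0.993528 − 1000 = 965.808 − 1000 = -34.19‰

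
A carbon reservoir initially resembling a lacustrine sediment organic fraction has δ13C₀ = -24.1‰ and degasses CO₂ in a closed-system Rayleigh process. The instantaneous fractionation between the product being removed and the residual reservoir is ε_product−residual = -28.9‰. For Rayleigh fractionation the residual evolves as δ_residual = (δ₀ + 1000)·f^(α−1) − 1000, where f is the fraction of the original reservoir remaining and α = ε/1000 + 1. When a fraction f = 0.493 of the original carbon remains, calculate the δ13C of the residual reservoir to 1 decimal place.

Rayleigh residual: δ_res = (δ₀ + 1000)·f^(α−1) − 1000
α = ε/1000 + 1 = 0.97110, so α − 1 = -0.02890
f^(α−1) = 0.493^(-0.02890) = 1.020650
δ_res = (-24.1 + 1000) × 1.020650 − 1000 = 996.052 − 1000 = -3.95‰

-3.9‰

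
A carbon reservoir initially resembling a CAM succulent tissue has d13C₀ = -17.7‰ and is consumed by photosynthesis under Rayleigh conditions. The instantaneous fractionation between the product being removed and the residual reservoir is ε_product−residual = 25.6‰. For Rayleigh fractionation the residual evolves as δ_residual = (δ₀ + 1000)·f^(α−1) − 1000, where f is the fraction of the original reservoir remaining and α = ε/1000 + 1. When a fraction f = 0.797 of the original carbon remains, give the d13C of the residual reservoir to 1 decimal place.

-23.4‰

Rayleigh residual: δ_res = (δ₀ + 1000)·f^(α−1) − 1000
α = ε/1000 + 1 = 1.02560, so α − 1 = 0.02560
f^(α−1) = 0.797^(0.02560) = 0.994208
δ_res = (-17.7 + 1000) × 0.994208 − 1000 = 976.611 − 1000 = -23.39‰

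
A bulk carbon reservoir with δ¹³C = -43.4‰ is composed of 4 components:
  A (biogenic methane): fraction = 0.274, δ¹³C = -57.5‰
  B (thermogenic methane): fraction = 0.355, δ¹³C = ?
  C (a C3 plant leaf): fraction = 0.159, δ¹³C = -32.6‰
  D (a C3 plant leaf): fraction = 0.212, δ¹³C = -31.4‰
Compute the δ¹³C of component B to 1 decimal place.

-44.5‰

Isotope mass balance: δ_bulk = Σ fᵢ·δᵢ.
-43.4 = 0.274×(-57.5) + 0.355×δ_B + 0.159×(-32.6) + 0.212×(-31.4)
0.355·δ_B = -43.4 − (-27.595) = -15.805
δ_B = -15.805 / 0.355 = -44.52‰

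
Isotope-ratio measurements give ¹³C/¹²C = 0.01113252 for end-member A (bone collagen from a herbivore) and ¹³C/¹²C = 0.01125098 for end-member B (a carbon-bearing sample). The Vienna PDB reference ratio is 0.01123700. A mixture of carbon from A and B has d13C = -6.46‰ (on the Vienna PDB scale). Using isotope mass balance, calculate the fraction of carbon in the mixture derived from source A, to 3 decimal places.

δ_A = (0.01113252/0.01123700 − 1)×1000 = (0.990702 − 1)×1000 = -9.298‰
δ_B = (0.01125098/0.01123700 − 1)×1000 = (1.001244 − 1)×1000 = 1.244‰
f_A = (δ_mix − δ_B)/(δ_A − δ_B) = (-6.46 − (1.244))/(-9.298 − (1.244))
f_A = -7.704 / -10.542 = 0.7308

0.731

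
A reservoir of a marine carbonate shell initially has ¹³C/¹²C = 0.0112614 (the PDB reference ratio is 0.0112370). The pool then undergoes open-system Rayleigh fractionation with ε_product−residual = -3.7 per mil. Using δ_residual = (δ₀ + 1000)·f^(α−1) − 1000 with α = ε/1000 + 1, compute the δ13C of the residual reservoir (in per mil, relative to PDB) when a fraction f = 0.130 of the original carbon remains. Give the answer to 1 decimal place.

δ₀ = (0.0112614/0.0112370 − 1)×1000 = (1.002171 − 1)×1000 = 2.171 per mil
α − 1 = ε/1000 = -0.0037
f^(α−1) = 0.130^(-0.0037) = 1.007577
δ_res = (2.171 + 1000) × 1.007577 − 1000 = 1009.765 − 1000 = 9.77 per mil

9.8 per mil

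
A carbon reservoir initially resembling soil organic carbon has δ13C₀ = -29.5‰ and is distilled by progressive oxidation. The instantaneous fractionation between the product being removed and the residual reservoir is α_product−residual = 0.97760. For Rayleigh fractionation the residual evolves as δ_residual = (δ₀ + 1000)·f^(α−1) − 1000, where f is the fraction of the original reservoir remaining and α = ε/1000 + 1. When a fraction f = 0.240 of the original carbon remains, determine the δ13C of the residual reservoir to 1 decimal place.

Rayleigh residual: δ_res = (δ₀ + 1000)·f^(α−1) − 1000
α − 1 = -0.02240
f^(α−1) = 0.240^(-0.02240) = 1.032484
δ_res = (-29.5 + 1000) × 1.032484 − 1000 = 1002.026 − 1000 = 2.03‰

2.0‰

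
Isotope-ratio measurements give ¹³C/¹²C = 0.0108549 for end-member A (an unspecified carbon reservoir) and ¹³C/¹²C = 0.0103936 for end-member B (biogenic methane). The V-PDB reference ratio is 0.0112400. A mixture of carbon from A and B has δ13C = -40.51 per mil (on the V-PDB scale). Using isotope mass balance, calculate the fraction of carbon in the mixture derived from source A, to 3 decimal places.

0.848

δ_A = (0.0108549/0.0112400 − 1)×1000 = (0.965738 − 1)×1000 = -34.262 per mil
δ_B = (0.0103936/0.0112400 − 1)×1000 = (0.924698 − 1)×1000 = -75.302 per mil
f_A = (δ_mix − δ_B)/(δ_A − δ_B) = (-40.51 − (-75.302))/(-34.262 − (-75.302))
f_A = 34.792 / 41.041 = 0.8478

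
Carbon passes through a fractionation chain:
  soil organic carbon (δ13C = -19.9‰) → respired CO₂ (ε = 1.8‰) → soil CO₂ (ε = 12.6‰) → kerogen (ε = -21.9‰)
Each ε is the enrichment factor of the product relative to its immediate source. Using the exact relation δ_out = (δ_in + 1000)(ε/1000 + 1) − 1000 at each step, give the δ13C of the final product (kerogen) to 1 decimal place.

step 1: δ = (-19.90 + 1000)·(1.8/1000 + 1) − 1000 = -18.14‰
step 2: δ = (-18.14 + 1000)·(12.6/1000 + 1) − 1000 = -5.76‰
step 3: δ = (-5.76 + 1000)·(-21.9/1000 + 1) − 1000 = -27.54‰

-27.5‰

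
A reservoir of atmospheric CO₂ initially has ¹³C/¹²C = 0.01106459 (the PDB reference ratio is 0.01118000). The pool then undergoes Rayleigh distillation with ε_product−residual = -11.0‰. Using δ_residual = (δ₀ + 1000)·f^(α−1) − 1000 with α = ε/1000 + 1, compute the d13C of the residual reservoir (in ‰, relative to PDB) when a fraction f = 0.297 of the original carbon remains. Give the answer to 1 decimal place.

δ₀ = (0.01106459/0.01118000 − 1)×1000 = (0.989677 − 1)×1000 = -10.323‰
α − 1 = ε/1000 = -0.0110
f^(α−1) = 0.297^(-0.0110) = 1.013444
δ_res = (-10.323 + 1000) × 1.013444 − 1000 = 1002.982 − 1000 = 2.98‰

3.0‰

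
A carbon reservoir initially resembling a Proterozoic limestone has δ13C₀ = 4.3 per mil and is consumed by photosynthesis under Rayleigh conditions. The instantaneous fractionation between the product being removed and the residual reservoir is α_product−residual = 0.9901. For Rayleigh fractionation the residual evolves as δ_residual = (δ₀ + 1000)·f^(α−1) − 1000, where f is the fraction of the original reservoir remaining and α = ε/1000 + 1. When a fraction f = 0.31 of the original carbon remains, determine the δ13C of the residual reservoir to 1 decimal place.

16.0 per mil

Rayleigh residual: δ_res = (δ₀ + 1000)·f^(α−1) − 1000
α − 1 = -0.00990
f^(α−1) = 0.31^(-0.00990) = 1.011662
δ_res = (4.3 + 1000) × 1.011662 − 1000 = 1016.012 − 1000 = 16.01 per mil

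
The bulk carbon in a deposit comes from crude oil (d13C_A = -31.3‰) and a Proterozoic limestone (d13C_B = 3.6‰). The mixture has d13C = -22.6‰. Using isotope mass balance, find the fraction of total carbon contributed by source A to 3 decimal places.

δ_mix = f_A·δ_A + (1 − f_A)·δ_B  ⇒  f_A = (δ_mix − δ_B)/(δ_A − δ_B)
f_A = (-22.6 − (3.6)) / (-31.3 − (3.6))
f_A = -26.2 / -34.9 = 0.7507

0.751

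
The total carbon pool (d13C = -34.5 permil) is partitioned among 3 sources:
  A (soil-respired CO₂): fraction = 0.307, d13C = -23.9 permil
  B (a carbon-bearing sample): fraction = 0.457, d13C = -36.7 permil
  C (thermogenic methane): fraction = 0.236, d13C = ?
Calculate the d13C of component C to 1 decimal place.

-44.0 permil

Isotope mass balance: δ_bulk = Σ fᵢ·δᵢ.
-34.5 = 0.307×(-23.9) + 0.457×(-36.7) + 0.236×δ_C
0.236·δ_C = -34.5 − (-24.109) = -10.391
δ_C = -10.391 / 0.236 = -44.03 permil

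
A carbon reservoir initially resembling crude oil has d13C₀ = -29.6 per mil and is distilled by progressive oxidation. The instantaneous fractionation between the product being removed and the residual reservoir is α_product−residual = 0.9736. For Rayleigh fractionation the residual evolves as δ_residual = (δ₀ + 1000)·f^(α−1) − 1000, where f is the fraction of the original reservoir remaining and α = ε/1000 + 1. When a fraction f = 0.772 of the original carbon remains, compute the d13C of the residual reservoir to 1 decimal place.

Rayleigh residual: δ_res = (δ₀ + 1000)·f^(α−1) − 1000
α − 1 = -0.02640
f^(α−1) = 0.772^(-0.02640) = 1.006855
δ_res = (-29.6 + 1000) × 1.006855 − 1000 = 977.052 − 1000 = -22.95 per mil

-22.9 per mil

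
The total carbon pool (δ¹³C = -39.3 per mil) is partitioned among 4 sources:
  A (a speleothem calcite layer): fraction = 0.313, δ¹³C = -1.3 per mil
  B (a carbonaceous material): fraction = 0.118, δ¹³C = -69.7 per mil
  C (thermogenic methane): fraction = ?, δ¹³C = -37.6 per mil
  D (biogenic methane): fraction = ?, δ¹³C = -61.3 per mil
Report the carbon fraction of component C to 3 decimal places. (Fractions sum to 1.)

Let f_C and f_D be the unknown fractions; fractions sum to 1 so f_C + f_D = 0.569.
Mass balance: Σ fᵢ·δᵢ = δ_bulk ⇒ f_C·(-37.6) + f_D·(-61.3) = -39.3 − (-8.632) = -30.668
Substitute f_D = 0.569 − f_C:
f_C·(-37.6 − -61.3) = -30.668 − 0.569×(-61.3) = 4.211
f_C = 4.211 / 23.7 = 0.1777

0.178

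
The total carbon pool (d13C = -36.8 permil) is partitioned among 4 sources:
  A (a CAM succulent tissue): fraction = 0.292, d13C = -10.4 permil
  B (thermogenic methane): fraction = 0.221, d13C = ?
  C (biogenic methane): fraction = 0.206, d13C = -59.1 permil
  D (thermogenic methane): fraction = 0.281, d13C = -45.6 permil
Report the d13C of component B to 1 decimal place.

Isotope mass balance: δ_bulk = Σ fᵢ·δᵢ.
-36.8 = 0.292×(-10.4) + 0.221×δ_B + 0.206×(-59.1) + 0.281×(-45.6)
0.221·δ_B = -36.8 − (-28.025) = -8.775
δ_B = -8.775 / 0.221 = -39.71 permil

-39.7 permil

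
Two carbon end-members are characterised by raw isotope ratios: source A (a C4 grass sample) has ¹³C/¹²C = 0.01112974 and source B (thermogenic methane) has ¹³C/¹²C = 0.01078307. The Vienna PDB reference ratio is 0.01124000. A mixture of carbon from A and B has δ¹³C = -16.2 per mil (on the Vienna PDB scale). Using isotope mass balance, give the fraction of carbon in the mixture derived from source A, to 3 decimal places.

0.793

δ_A = (0.01112974/0.01124000 − 1)×1000 = (0.990190 − 1)×1000 = -9.810 per mil
δ_B = (0.01078307/0.01124000 − 1)×1000 = (0.959348 − 1)×1000 = -40.652 per mil
f_A = (δ_mix − δ_B)/(δ_A − δ_B) = (-16.2 − (-40.652))/(-9.810 − (-40.652))
f_A = 24.452 / 30.843 = 0.7928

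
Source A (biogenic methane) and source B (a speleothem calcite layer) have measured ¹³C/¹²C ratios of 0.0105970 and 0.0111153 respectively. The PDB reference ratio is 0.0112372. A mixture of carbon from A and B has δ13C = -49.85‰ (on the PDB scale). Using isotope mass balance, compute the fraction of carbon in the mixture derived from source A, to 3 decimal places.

0.846

δ_A = (0.0105970/0.0112372 − 1)×1000 = (0.943029 − 1)×1000 = -56.971‰
δ_B = (0.0111153/0.0112372 − 1)×1000 = (0.989152 − 1)×1000 = -10.848‰
f_A = (δ_mix − δ_B)/(δ_A − δ_B) = (-49.85 − (-10.848))/(-56.971 − (-10.848))
f_A = -39.002 / -46.124 = 0.8456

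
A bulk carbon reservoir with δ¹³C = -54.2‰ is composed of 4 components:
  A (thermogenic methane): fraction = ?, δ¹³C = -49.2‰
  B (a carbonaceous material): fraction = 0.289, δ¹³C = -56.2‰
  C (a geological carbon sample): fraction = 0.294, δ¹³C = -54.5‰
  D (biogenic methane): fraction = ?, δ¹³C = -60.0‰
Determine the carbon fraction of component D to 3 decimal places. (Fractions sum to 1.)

Let f_D and f_A be the unknown fractions; fractions sum to 1 so f_D + f_A = 0.417.
Mass balance: Σ fᵢ·δᵢ = δ_bulk ⇒ f_D·(-60.0) + f_A·(-49.2) = -54.2 − (-32.265) = -21.935
Substitute f_A = 0.417 − f_D:
f_D·(-60.0 − -49.2) = -21.935 − 0.417×(-49.2) = -1.419
f_D = -1.419 / -10.8 = 0.1314

0.131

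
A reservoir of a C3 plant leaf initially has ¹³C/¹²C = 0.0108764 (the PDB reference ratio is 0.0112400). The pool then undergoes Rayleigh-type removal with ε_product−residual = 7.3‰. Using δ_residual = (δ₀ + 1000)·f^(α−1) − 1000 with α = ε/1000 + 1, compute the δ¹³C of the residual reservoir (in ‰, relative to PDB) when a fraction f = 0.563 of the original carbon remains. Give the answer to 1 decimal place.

δ₀ = (0.0108764/0.0112400 − 1)×1000 = (0.967651 − 1)×1000 = -32.349‰
α − 1 = ε/1000 = 0.0073
f^(α−1) = 0.563^(0.0073) = 0.995815
δ_res = (-32.349 + 1000) × 0.995815 − 1000 = 963.602 − 1000 = -36.40‰

-36.4‰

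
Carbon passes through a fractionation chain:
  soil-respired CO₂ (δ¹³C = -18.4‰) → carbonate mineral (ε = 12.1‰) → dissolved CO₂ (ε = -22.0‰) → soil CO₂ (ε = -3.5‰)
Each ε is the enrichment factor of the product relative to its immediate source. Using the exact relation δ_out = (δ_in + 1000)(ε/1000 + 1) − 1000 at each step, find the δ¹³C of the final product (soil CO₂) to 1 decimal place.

-31.8‰

step 1: δ = (-18.40 + 1000)·(12.1/1000 + 1) − 1000 = -6.52‰
step 2: δ = (-6.52 + 1000)·(-22.0/1000 + 1) − 1000 = -28.38‰
step 3: δ = (-28.38 + 1000)·(-3.5/1000 + 1) − 1000 = -31.78‰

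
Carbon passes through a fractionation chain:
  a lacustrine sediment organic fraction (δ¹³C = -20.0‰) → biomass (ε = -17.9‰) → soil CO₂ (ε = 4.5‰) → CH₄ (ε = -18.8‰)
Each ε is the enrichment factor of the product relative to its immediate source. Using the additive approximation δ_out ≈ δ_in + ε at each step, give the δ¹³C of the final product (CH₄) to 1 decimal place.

step 1: δ ≈ -20.0 + (-17.9) = -37.9‰
step 2: δ ≈ -37.9 + (4.5) = -33.4‰
step 3: δ ≈ -33.4 + (-18.8) = -52.2‰

-52.2‰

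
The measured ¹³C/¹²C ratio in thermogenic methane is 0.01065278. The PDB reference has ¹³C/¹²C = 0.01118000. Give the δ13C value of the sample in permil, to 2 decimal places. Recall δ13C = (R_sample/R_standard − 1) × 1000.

-47.16 permil

δ13C = (R_sample / R_standard − 1) × 1000
R_sample / R_standard = 0.01065278 / 0.01118000 = 0.952843
δ13C = (0.952843 − 1) × 1000 = -47.157 permil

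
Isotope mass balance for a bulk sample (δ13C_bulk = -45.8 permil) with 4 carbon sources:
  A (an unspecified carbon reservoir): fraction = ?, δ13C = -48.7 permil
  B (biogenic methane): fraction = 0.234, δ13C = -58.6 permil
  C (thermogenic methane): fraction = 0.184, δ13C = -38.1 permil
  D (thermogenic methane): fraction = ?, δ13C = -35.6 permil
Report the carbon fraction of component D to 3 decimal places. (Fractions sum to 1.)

Let f_D and f_A be the unknown fractions; fractions sum to 1 so f_D + f_A = 0.582.
Mass balance: Σ fᵢ·δᵢ = δ_bulk ⇒ f_D·(-35.6) + f_A·(-48.7) = -45.8 − (-20.723) = -25.077
Substitute f_A = 0.582 − f_D:
f_D·(-35.6 − -48.7) = -25.077 − 0.582×(-48.7) = 3.266
f_D = 3.266 / 13.1 = 0.2493

0.249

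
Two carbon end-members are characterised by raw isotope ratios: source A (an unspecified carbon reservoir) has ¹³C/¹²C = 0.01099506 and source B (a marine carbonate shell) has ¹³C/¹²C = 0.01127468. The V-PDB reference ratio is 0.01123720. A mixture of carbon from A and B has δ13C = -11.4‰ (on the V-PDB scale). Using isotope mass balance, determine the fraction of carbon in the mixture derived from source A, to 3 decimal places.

0.592

δ_A = (0.01099506/0.01123720 − 1)×1000 = (0.978452 − 1)×1000 = -21.548‰
δ_B = (0.01127468/0.01123720 − 1)×1000 = (1.003335 − 1)×1000 = 3.335‰
f_A = (δ_mix − δ_B)/(δ_A − δ_B) = (-11.4 − (3.335))/(-21.548 − (3.335))
f_A = -14.735 / -24.883 = 0.5922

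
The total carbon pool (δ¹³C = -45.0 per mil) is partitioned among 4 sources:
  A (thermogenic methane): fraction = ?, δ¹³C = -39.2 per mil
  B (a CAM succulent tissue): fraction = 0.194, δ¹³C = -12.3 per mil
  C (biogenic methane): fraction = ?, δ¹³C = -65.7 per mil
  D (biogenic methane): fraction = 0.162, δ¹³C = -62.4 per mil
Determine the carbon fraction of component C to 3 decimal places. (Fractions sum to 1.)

Let f_C and f_A be the unknown fractions; fractions sum to 1 so f_C + f_A = 0.644.
Mass balance: Σ fᵢ·δᵢ = δ_bulk ⇒ f_C·(-65.7) + f_A·(-39.2) = -45.0 − (-12.495) = -32.505
Substitute f_A = 0.644 − f_C:
f_C·(-65.7 − -39.2) = -32.505 − 0.644×(-39.2) = -7.260
f_C = -7.260 / -26.5 = 0.2740

0.274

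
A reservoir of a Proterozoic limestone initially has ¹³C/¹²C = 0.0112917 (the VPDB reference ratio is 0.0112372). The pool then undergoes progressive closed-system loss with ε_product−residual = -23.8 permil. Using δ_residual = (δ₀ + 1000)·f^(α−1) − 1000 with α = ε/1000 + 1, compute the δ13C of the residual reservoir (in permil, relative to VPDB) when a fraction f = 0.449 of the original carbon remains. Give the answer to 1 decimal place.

24.2 permil

δ₀ = (0.0112917/0.0112372 − 1)×1000 = (1.004850 − 1)×1000 = 4.850 permil
α − 1 = ε/1000 = -0.0238
f^(α−1) = 0.449^(-0.0238) = 1.019240
δ_res = (4.850 + 1000) × 1.019240 − 1000 = 1024.183 − 1000 = 24.18 permil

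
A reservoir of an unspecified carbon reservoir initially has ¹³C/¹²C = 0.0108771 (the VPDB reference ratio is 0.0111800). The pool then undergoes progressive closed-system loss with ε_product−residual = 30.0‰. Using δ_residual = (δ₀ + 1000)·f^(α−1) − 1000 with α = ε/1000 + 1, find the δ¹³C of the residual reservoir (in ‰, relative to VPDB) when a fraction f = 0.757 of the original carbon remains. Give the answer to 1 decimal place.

-35.2‰

δ₀ = (0.0108771/0.0111800 − 1)×1000 = (0.972907 − 1)×1000 = -27.093‰
α − 1 = ε/1000 = 0.0300
f^(α−1) = 0.757^(0.0300) = 0.991683
δ_res = (-27.093 + 1000) × 0.991683 − 1000 = 964.815 − 1000 = -35.18‰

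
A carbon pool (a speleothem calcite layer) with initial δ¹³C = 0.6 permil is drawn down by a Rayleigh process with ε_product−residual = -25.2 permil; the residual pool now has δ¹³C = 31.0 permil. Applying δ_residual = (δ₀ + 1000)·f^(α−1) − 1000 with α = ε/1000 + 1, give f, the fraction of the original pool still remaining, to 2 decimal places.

0.30

α − 1 = ε/1000 = -0.0252
(δ_res + 1000)/(δ₀ + 1000) = (31.0 + 1000)/(0.6 + 1000) = 1031.0/1000.6 = 1.030382
f = 1.030382^(1/-0.0252) = exp(ln(1.030382)/-0.0252) = exp(0.02993/-0.0252)
f = exp(-1.1877) = 0.3049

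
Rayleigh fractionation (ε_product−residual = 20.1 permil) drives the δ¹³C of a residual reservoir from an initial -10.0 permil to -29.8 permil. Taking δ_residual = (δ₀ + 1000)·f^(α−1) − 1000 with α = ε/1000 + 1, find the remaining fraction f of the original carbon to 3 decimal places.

α − 1 = ε/1000 = 0.0201
(δ_res + 1000)/(δ₀ + 1000) = (-29.8 + 1000)/(-10.0 + 1000) = 970.2/990.0 = 0.980000
f = 0.980000^(1/0.0201) = exp(ln(0.980000)/0.0201) = exp(-0.02020/0.0201)
f = exp(-1.0051) = 0.3660

0.366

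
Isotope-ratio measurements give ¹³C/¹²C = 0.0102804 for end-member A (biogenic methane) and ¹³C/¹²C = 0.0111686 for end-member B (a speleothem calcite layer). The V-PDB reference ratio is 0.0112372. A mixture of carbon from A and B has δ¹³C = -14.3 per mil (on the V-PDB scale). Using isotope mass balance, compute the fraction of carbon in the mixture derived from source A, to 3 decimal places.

0.104

δ_A = (0.0102804/0.0112372 − 1)×1000 = (0.914854 − 1)×1000 = -85.146 per mil
δ_B = (0.0111686/0.0112372 − 1)×1000 = (0.993895 − 1)×1000 = -6.105 per mil
f_A = (δ_mix − δ_B)/(δ_A − δ_B) = (-14.3 − (-6.105))/(-85.146 − (-6.105))
f_A = -8.195 / -79.041 = 0.1037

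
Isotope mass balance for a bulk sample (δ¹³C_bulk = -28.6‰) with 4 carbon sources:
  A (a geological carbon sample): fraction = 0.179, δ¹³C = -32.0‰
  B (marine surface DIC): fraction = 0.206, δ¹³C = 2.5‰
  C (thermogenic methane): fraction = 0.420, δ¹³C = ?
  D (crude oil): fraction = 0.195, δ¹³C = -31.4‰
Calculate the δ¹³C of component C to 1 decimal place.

Isotope mass balance: δ_bulk = Σ fᵢ·δᵢ.
-28.6 = 0.179×(-32.0) + 0.206×(2.5) + 0.420×δ_C + 0.195×(-31.4)
0.420·δ_C = -28.6 − (-11.336) = -17.264
δ_C = -17.264 / 0.420 = -41.10‰

-41.1‰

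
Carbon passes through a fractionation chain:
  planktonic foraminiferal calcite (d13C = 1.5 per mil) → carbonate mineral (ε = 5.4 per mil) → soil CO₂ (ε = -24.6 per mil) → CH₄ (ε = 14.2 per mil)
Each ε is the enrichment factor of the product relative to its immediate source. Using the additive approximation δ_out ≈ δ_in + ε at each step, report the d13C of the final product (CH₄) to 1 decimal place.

step 1: δ ≈ 1.5 + (5.4) = 6.9 per mil
step 2: δ ≈ 6.9 + (-24.6) = -17.7 per mil
step 3: δ ≈ -17.7 + (14.2) = -3.5 per mil

-3.5 per mil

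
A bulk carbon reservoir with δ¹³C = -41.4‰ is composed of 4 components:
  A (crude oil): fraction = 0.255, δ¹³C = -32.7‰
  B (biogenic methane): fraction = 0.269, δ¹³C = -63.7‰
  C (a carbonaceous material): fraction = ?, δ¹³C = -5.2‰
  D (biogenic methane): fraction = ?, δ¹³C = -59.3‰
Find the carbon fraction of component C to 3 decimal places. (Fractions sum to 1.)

Let f_C and f_D be the unknown fractions; fractions sum to 1 so f_C + f_D = 0.476.
Mass balance: Σ fᵢ·δᵢ = δ_bulk ⇒ f_C·(-5.2) + f_D·(-59.3) = -41.4 − (-25.474) = -15.926
Substitute f_D = 0.476 − f_C:
f_C·(-5.2 − -59.3) = -15.926 − 0.476×(-59.3) = 12.301
f_C = 12.301 / 54.1 = 0.2274

0.227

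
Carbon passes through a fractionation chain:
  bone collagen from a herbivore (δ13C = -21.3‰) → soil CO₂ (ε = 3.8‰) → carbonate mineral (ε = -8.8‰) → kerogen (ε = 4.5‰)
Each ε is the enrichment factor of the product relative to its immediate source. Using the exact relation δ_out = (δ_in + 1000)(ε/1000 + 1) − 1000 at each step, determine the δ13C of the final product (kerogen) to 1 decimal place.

step 1: δ = (-21.30 + 1000)·(3.8/1000 + 1) − 1000 = -17.58‰
step 2: δ = (-17.58 + 1000)·(-8.8/1000 + 1) − 1000 = -26.23‰
step 3: δ = (-26.23 + 1000)·(4.5/1000 + 1) − 1000 = -21.84‰

-21.8‰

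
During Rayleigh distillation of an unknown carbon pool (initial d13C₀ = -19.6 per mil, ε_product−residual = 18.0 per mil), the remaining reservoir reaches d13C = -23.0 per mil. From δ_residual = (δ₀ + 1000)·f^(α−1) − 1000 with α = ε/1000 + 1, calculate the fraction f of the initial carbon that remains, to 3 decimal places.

0.824

α − 1 = ε/1000 = 0.0180
(δ_res + 1000)/(δ₀ + 1000) = (-23.0 + 1000)/(-19.6 + 1000) = 977.0/980.4 = 0.996532
f = 0.996532^(1/0.0180) = exp(ln(0.996532)/0.0180) = exp(-0.00347/0.0180)
f = exp(-0.1930) = 0.8245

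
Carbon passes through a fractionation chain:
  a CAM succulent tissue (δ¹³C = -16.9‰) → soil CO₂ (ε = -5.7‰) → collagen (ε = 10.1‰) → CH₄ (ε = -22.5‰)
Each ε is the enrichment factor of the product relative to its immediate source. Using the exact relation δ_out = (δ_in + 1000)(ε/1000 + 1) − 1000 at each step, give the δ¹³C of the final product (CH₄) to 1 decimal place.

step 1: δ = (-16.90 + 1000)·(-5.7/1000 + 1) − 1000 = -22.50‰
step 2: δ = (-22.50 + 1000)·(10.1/1000 + 1) − 1000 = -12.63‰
step 3: δ = (-12.63 + 1000)·(-22.5/1000 + 1) − 1000 = -34.85‰

-34.8‰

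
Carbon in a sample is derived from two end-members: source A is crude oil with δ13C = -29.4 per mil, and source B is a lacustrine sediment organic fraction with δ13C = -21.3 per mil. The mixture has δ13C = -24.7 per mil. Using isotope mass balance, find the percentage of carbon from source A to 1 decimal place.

42.0%

δ_mix = f_A·δ_A + (1 − f_A)·δ_B  ⇒  f_A = (δ_mix − δ_B)/(δ_A − δ_B)
f_A = (-24.7 − (-21.3)) / (-29.4 − (-21.3))
f_A = -3.4 / -8.1 = 0.4198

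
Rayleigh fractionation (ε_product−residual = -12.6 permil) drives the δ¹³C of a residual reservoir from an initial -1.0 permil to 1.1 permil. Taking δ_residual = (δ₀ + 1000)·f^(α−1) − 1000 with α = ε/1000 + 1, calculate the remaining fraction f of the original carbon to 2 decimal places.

α − 1 = ε/1000 = -0.0126
(δ_res + 1000)/(δ₀ + 1000) = (1.1 + 1000)/(-1.0 + 1000) = 1001.1/999.0 = 1.002102
f = 1.002102^(1/-0.0126) = exp(ln(1.002102)/-0.0126) = exp(0.00210/-0.0126)
f = exp(-0.1667) = 0.8465

0.85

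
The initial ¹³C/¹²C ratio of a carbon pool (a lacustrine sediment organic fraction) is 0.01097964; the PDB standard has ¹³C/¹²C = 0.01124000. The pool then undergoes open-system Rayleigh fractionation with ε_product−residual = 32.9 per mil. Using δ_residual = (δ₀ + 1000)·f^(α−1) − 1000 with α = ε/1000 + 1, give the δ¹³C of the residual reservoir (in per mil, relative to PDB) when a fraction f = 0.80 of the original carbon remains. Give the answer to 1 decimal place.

δ₀ = (0.01097964/0.01124000 − 1)×1000 = (0.976836 − 1)×1000 = -23.164 per mil
α − 1 = ε/1000 = 0.0329
f^(α−1) = 0.80^(0.0329) = 0.992685
δ_res = (-23.164 + 1000) × 0.992685 − 1000 = 969.691 − 1000 = -30.31 per mil

-30.3 per mil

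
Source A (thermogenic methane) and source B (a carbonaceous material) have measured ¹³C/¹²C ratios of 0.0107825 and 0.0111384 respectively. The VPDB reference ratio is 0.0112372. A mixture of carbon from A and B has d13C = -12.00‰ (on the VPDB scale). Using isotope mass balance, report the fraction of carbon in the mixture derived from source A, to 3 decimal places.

δ_A = (0.0107825/0.0112372 − 1)×1000 = (0.959536 − 1)×1000 = -40.464‰
δ_B = (0.0111384/0.0112372 − 1)×1000 = (0.991208 − 1)×1000 = -8.792‰
f_A = (δ_mix − δ_B)/(δ_A − δ_B) = (-12.00 − (-8.792))/(-40.464 − (-8.792))
f_A = -3.208 / -31.672 = 0.1013

0.101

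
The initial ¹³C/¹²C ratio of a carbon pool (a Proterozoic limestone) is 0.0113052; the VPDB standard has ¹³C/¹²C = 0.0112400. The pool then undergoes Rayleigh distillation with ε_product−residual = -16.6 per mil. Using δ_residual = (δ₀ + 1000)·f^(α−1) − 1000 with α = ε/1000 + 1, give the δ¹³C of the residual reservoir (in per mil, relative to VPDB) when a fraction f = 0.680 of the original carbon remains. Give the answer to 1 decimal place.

δ₀ = (0.0113052/0.0112400 − 1)×1000 = (1.005801 − 1)×1000 = 5.801 per mil
α − 1 = ε/1000 = -0.0166
f^(α−1) = 0.680^(-0.0166) = 1.006423
δ_res = (5.801 + 1000) × 1.006423 − 1000 = 1012.261 − 1000 = 12.26 per mil

12.3 per mil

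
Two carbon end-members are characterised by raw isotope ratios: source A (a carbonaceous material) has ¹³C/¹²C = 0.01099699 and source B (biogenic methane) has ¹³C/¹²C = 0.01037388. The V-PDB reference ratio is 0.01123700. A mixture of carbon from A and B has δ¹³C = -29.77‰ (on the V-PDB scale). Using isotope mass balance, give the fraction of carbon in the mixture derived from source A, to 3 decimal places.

0.848

δ_A = (0.01099699/0.01123700 − 1)×1000 = (0.978641 − 1)×1000 = -21.359‰
δ_B = (0.01037388/0.01123700 − 1)×1000 = (0.923189 − 1)×1000 = -76.811‰
f_A = (δ_mix − δ_B)/(δ_A − δ_B) = (-29.77 − (-76.811))/(-21.359 − (-76.811))
f_A = 47.041 / 55.452 = 0.8483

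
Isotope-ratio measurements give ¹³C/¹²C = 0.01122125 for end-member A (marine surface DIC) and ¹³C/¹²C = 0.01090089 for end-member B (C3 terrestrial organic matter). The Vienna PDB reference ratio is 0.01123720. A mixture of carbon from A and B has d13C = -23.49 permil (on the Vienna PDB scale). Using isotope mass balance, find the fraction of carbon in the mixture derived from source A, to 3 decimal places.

0.226

δ_A = (0.01122125/0.01123720 − 1)×1000 = (0.998581 − 1)×1000 = -1.419 permil
δ_B = (0.01090089/0.01123720 − 1)×1000 = (0.970072 − 1)×1000 = -29.928 permil
f_A = (δ_mix − δ_B)/(δ_A − δ_B) = (-23.49 − (-29.928))/(-1.419 − (-29.928))
f_A = 6.438 / 28.509 = 0.2258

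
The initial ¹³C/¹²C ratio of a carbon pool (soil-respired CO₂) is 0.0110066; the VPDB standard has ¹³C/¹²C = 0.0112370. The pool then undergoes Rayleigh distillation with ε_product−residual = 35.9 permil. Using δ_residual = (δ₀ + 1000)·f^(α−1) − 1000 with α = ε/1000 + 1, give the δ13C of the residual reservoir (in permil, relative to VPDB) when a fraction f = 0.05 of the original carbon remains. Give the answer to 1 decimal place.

-120.4 permil

δ₀ = (0.0110066/0.0112370 − 1)×1000 = (0.979496 − 1)×1000 = -20.504 permil
α − 1 = ε/1000 = 0.0359
f^(α−1) = 0.05^(0.0359) = 0.898035
δ_res = (-20.504 + 1000) × 0.898035 − 1000 = 879.621 − 1000 = -120.38 permil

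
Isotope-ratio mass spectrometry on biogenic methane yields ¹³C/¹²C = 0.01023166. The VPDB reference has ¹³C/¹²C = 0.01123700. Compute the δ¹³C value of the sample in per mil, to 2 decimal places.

-89.47 per mil

δ¹³C = (R_sample / R_standard − 1) × 1000
R_sample / R_standard = 0.01023166 / 0.01123700 = 0.910533
δ¹³C = (0.910533 − 1) × 1000 = -89.467 per mil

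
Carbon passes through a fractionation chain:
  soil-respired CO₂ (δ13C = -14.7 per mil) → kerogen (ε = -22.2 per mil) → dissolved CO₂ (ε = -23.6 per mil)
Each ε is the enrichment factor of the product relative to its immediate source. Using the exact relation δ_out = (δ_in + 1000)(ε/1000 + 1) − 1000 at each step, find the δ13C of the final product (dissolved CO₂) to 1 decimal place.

-59.3 per mil

step 1: δ = (-14.70 + 1000)·(-22.2/1000 + 1) − 1000 = -36.57 per mil
step 2: δ = (-36.57 + 1000)·(-23.6/1000 + 1) − 1000 = -59.31 per mil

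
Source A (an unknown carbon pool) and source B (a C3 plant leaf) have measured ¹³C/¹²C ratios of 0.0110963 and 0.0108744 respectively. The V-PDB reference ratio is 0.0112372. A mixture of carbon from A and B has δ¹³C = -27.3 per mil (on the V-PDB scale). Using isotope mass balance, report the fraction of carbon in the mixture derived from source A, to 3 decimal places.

δ_A = (0.0110963/0.0112372 − 1)×1000 = (0.987461 − 1)×1000 = -12.539 per mil
δ_B = (0.0108744/0.0112372 − 1)×1000 = (0.967714 − 1)×1000 = -32.286 per mil
f_A = (δ_mix − δ_B)/(δ_A − δ_B) = (-27.3 − (-32.286))/(-12.539 − (-32.286))
f_A = 4.986 / 19.747 = 0.2525

0.252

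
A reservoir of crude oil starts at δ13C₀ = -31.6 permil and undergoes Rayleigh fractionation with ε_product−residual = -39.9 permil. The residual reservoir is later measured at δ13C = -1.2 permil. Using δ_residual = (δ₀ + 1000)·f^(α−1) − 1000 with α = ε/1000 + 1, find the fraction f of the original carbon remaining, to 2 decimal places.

0.46

α − 1 = ε/1000 = -0.0399
(δ_res + 1000)/(δ₀ + 1000) = (-1.2 + 1000)/(-31.6 + 1000) = 998.8/968.4 = 1.031392
f = 1.031392^(1/-0.0399) = exp(ln(1.031392)/-0.0399) = exp(0.03091/-0.0399)
f = exp(-0.7747) = 0.4609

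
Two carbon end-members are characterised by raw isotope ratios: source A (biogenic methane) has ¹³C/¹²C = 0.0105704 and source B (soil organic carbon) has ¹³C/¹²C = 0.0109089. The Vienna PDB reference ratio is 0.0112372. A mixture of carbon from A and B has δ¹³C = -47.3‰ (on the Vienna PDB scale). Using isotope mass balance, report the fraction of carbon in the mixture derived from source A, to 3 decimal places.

δ_A = (0.0105704/0.0112372 − 1)×1000 = (0.940661 − 1)×1000 = -59.339‰
δ_B = (0.0109089/0.0112372 − 1)×1000 = (0.970785 − 1)×1000 = -29.215‰
f_A = (δ_mix − δ_B)/(δ_A − δ_B) = (-47.3 − (-29.215))/(-59.339 − (-29.215))
f_A = -18.085 / -30.123 = 0.6004

0.600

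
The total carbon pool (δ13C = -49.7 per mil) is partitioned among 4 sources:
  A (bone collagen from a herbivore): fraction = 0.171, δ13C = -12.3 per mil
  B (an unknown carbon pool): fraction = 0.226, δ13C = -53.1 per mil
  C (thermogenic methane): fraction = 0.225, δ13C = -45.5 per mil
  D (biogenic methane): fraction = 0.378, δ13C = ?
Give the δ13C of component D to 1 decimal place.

-67.1 per mil

Isotope mass balance: δ_bulk = Σ fᵢ·δᵢ.
-49.7 = 0.171×(-12.3) + 0.226×(-53.1) + 0.225×(-45.5) + 0.378×δ_D
0.378·δ_D = -49.7 − (-24.341) = -25.359
δ_D = -25.359 / 0.378 = -67.09 per mil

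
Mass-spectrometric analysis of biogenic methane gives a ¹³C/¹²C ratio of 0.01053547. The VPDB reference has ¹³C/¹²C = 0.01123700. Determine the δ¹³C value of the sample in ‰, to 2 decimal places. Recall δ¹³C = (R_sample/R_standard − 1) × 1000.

-62.43‰

δ¹³C = (R_sample / R_standard − 1) × 1000
R_sample / R_standard = 0.01053547 / 0.01123700 = 0.937570
δ¹³C = (0.937570 − 1) × 1000 = -62.430‰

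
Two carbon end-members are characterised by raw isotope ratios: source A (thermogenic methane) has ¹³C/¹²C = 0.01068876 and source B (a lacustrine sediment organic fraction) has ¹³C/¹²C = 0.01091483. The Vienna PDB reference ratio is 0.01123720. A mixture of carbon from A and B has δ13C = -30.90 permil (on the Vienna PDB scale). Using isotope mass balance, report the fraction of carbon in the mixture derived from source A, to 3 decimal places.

0.110

δ_A = (0.01068876/0.01123720 − 1)×1000 = (0.951194 − 1)×1000 = -48.806 permil
δ_B = (0.01091483/0.01123720 − 1)×1000 = (0.971312 − 1)×1000 = -28.688 permil
f_A = (δ_mix − δ_B)/(δ_A − δ_B) = (-30.90 − (-28.688))/(-48.806 − (-28.688))
f_A = -2.212 / -20.118 = 0.1100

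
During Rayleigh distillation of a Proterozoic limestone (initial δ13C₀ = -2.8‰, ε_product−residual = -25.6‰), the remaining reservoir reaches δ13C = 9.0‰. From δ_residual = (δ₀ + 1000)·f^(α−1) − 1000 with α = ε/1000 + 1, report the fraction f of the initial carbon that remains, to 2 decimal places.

α − 1 = ε/1000 = -0.0256
(δ_res + 1000)/(δ₀ + 1000) = (9.0 + 1000)/(-2.8 + 1000) = 1009.0/997.2 = 1.011833
f = 1.011833^(1/-0.0256) = exp(ln(1.011833)/-0.0256) = exp(0.01176/-0.0256)
f = exp(-0.4595) = 0.6316

0.63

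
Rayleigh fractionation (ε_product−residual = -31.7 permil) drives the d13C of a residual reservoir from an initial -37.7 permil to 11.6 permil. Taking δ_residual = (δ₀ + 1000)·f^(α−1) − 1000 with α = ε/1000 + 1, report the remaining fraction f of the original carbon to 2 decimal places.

0.21

α − 1 = ε/1000 = -0.0317
(δ_res + 1000)/(δ₀ + 1000) = (11.6 + 1000)/(-37.7 + 1000) = 1011.6/962.3 = 1.051231
f = 1.051231^(1/-0.0317) = exp(ln(1.051231)/-0.0317) = exp(0.04996/-0.0317)
f = exp(-1.5761) = 0.2068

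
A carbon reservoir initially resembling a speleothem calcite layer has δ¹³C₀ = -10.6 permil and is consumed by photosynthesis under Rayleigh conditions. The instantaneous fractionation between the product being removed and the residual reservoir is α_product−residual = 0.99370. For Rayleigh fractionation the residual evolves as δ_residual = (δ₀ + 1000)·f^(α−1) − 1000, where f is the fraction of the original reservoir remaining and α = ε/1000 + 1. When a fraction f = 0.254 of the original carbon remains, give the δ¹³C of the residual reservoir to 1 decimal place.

-2.0 permil

Rayleigh residual: δ_res = (δ₀ + 1000)·f^(α−1) − 1000
α − 1 = -0.00630
f^(α−1) = 0.254^(-0.00630) = 1.008671
δ_res = (-10.6 + 1000) × 1.008671 − 1000 = 997.979 − 1000 = -2.02 permil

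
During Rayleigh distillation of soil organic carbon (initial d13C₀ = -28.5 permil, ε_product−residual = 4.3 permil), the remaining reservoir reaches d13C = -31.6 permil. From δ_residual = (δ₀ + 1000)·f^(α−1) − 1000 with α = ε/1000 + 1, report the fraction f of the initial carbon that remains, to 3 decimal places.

0.476

α − 1 = ε/1000 = 0.0043
(δ_res + 1000)/(δ₀ + 1000) = (-31.6 + 1000)/(-28.5 + 1000) = 968.4/971.5 = 0.996809
f = 0.996809^(1/0.0043) = exp(ln(0.996809)/0.0043) = exp(-0.00320/0.0043)
f = exp(-0.7433) = 0.4756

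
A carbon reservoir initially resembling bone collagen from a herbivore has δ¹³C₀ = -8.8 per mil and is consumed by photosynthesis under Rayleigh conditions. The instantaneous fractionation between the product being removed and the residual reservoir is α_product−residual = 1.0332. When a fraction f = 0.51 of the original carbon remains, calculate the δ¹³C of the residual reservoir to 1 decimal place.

Rayleigh residual: δ_res = (δ₀ + 1000)·f^(α−1) − 1000
α − 1 = 0.03320
f^(α−1) = 0.51^(0.03320) = 0.977893
δ_res = (-8.8 + 1000) × 0.977893 − 1000 = 969.288 − 1000 = -30.71 per mil

-30.7 per mil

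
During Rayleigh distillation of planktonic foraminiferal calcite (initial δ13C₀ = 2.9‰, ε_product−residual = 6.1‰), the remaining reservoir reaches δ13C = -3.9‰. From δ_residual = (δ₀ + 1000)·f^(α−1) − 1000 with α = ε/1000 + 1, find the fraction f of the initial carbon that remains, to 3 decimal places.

0.328

α − 1 = ε/1000 = 0.0061
(δ_res + 1000)/(δ₀ + 1000) = (-3.9 + 1000)/(2.9 + 1000) = 996.1/1002.9 = 0.993220
f = 0.993220^(1/0.0061) = exp(ln(0.993220)/0.0061) = exp(-0.00680/0.0061)
f = exp(-1.1153) = 0.3278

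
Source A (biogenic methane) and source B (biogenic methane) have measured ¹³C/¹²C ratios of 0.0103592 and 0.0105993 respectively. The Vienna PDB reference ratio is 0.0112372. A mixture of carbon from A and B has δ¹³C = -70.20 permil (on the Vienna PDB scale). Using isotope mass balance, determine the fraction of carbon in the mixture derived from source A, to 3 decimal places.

δ_A = (0.0103592/0.0112372 − 1)×1000 = (0.921867 − 1)×1000 = -78.133 permil
δ_B = (0.0105993/0.0112372 − 1)×1000 = (0.943233 − 1)×1000 = -56.767 permil
f_A = (δ_mix − δ_B)/(δ_A − δ_B) = (-70.20 − (-56.767))/(-78.133 − (-56.767))
f_A = -13.433 / -21.367 = 0.6287

0.629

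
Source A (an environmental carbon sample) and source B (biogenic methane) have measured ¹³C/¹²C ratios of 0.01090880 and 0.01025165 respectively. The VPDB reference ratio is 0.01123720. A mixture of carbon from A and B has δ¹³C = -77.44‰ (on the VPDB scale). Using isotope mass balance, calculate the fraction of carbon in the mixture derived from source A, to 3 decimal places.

δ_A = (0.01090880/0.01123720 − 1)×1000 = (0.970776 − 1)×1000 = -29.224‰
δ_B = (0.01025165/0.01123720 − 1)×1000 = (0.912296 − 1)×1000 = -87.704‰
f_A = (δ_mix − δ_B)/(δ_A − δ_B) = (-77.44 − (-87.704))/(-29.224 − (-87.704))
f_A = 10.264 / 58.480 = 0.1755

0.176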